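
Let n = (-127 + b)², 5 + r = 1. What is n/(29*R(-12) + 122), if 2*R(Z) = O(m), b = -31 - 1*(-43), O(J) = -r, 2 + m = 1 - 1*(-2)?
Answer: 2645/36 ≈ 73.472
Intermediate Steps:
r = -4 (r = -5 + 1 = -4)
m = 1 (m = -2 + (1 - 1*(-2)) = -2 + (1 + 2) = -2 + 3 = 1)
O(J) = 4 (O(J) = -1*(-4) = 4)
b = 12 (b = -31 + 43 = 12)
R(Z) = 2 (R(Z) = (½)*4 = 2)
n = 13225 (n = (-127 + 12)² = (-115)² = 13225)
n/(29*R(-12) + 122) = 13225/(29*2 + 122) = 13225/(58 + 122) = 13225/180 = 13225*(1/180) = 2645/36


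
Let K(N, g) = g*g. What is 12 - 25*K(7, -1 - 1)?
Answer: -88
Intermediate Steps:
K(N, g) = g²
12 - 25*K(7, -1 - 1) = 12 - 25*(-1 - 1)² = 12 - 25*(-2)² = 12 - 25*4 = 12 - 100 = -88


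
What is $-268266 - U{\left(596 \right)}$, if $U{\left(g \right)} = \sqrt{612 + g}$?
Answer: $-268266 - 2 \sqrt{302} \approx -2.683 \cdot 10^{5}$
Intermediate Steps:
$-268266 - U{\left(596 \right)} = -268266 - \sqrt{612 + 596} = -268266 - \sqrt{1208} = -268266 - 2 \sqrt{302}$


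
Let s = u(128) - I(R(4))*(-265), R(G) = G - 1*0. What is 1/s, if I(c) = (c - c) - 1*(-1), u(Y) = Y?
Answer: 1/393 ≈ 0.0025445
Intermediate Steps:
R(G) = G (R(G) = G + 0 = G)
I(c) = 1 (I(c) = 0 + 1 = 1)
s = 393 (s = 128 - (-265) = 128 - 1*(-265) = 128 + 265 = 393)
1/s = 1/393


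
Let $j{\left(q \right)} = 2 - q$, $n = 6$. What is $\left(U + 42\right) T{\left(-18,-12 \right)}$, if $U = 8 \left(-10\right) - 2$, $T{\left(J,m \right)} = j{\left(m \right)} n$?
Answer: $-3360$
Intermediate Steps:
$T{\left(J,m \right)} = 12 - 6 m$ ($T{\left(J,m \right)} = \left(2 - m\right) 6 = 12 - 6 m$)
$U = -82$ ($U = -80 - 2 = -82$)
$\left(U + 42\right) T{\left(-18,-12 \right)} = \left(-82 + 42\right) \left(12 - -72\right) = - 40 \left(12 + 72\right) = \left(-40\right) 84 = -3360$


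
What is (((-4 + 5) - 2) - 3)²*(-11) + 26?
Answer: -150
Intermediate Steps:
(((-4 + 5) - 2) - 3)²*(-11) + 26 = ((1 - 2) - 3)²*(-11) + 26 = (-1 - 3)²*(-11) + 26 = (-4)²*(-11) + 26 = 16*(-11) + 26 = -176 + 26 = -150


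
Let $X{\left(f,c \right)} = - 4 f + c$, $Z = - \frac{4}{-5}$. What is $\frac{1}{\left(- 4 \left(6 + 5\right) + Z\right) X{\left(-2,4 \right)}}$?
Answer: $- \frac{5}{2592} \approx -0.001929$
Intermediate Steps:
$Z = \frac{4}{5}$ ($Z = \left(-4\right) \left(- \frac{1}{5}\right) = \frac{4}{5} \approx 0.8$)
$X{\left(f,c \right)} = c - 4 f$
$\frac{1}{\left(- 4 \left(6 + 5\right) + Z\right) X{\left(-2,4 \right)}} = \frac{1}{\left(- 4 \left(6 + 5\right) + \frac{4}{5}\right) \left(4 - -8\right)} = \frac{1}{\left(\left(-4\right) 11 + \frac{4}{5}\right) \left(4 + 8\right)} = \frac{1}{\left(-44 + \frac{4}{5}\right) 12} = \frac{1}{\left(- \frac{216}{5}\right) 12} = \frac{1}{- \frac{2592}{5}} = - \frac{5}{2592}$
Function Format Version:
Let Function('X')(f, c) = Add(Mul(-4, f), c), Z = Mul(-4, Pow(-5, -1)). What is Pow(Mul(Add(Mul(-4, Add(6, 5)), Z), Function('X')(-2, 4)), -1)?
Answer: Rational(-5, 2592) ≈ -0.0019290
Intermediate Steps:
Z = Rational(4, 5) (Z = Mul(-4, Rational(-1, 5)) = Rational(4, 5) ≈ 0.80000)
Function('X')(f, c) = Add(c, Mul(-4, f))
Pow(Mul(Add(Mul(-4, Add(6, 5)), Z), Function('X')(-2, 4)), -1) = Pow(Mul(Add(Mul(-4, Add(6, 5)), Rational(4, 5)), Add(4, Mul(-4, -2))), -1) = Pow(Mul(Add(Mul(-4, 11), Rational(4, 5)), Add(4, 8)), -1) = Pow(Mul(Add(-44, Rational(4, 5)), 12), -1) = Pow(Mul(Rational(-216, 5), 12), -1) = Pow(Rational(-2592, 5), -1) = Rational(-5, 2592)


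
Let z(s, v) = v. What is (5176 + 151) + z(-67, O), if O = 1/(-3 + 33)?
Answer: 159811/30 ≈ 5327.0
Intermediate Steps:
O = 1/30 ≈ 0.033333
(5176 + 151) + z(-67, O) = (5176 + 151) + 1/30 = 5327 + 1/30 = 159811/30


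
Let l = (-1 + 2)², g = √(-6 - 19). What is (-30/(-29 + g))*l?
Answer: 435/433 + 75*I/433 ≈ 1.0046 + 0.17321*I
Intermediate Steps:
g = 5*I (g = √(-25) = 5*I ≈ 5.0*I)
l = 1 (l = 1² = 1)
(-30/(-29 + g))*l = (-30/(-29 + 5*I))*1 = (((-29 - 5*I)/866)*(-30))*1 = -15*(-29 - 5*I)/433*1 = -15*(-29 - 5*I)/433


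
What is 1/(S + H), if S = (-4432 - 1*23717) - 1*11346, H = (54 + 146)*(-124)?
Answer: -1/64295 ≈ -1.5553e-5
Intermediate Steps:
H = -24800 (H = 200*(-124) = -24800)
S = -39495 (S = (-4432 - 23717) - 11346 = -28149 - 11346 = -39495)
1/(S + H) = 1/(-39495 - 24800) = 1/(-64295) = -1/64295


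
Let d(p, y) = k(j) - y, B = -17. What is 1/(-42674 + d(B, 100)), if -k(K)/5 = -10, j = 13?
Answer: -1/42724 ≈ -2.3406e-5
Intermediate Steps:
k(K) = 50 (k(K) = -5*(-10) = 50)
d(p, y) = 50 - y
1/(-42674 + d(B, 100)) = 1/(-42674 + (50 - 1*100)) = 1/(-42674 + (50 - 100)) = 1/(-42674 - 50) = 1/(-42724) = -1/42724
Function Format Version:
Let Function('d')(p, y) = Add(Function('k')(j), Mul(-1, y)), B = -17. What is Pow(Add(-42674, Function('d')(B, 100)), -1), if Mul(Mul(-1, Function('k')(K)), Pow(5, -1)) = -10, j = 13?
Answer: Rational(-1, 42724) ≈ -2.3406e-5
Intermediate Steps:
Function('k')(K) = 50 (Function('k')(K) = Mul(-5, -10) = 50)
Function('d')(p, y) = Add(50, Mul(-1, y))
Pow(Add(-42674, Function('d')(B, 100)), -1) = Pow(Add(-42674, Add(50, Mul(-1, 100))), -1) = Pow(Add(-42674, Add(50, -100)), -1) = Pow(Add(-42674, -50), -1) = Pow(-42724, -1) = Rational(-1, 42724)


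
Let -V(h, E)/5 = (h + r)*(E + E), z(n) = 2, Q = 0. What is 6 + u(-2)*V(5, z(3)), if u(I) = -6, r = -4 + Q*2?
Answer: 126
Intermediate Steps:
r = -4 (r = -4 + 0*2 = -4 + 0 = -4)
V(h, E) = -10*E*(-4 + h) (V(h, E) = -5*(h - 4)*(E + E) = -5*(-4 + h)*2*E = -10*E*(-4 + h))
6 + u(-2)*V(5, z(3)) = 6 - 60*2*(4 - 1*5) = 6 - 60*2*(4 - 5) = 6 - 60*2*(-1) = 6 - 6*(-20) = 6 + 120 = 126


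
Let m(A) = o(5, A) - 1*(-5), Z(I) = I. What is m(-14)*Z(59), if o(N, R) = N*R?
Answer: -3835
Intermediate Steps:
m(A) = 5 + 5*A (m(A) = 5*A - 1*(-5) = 5*A + 5 = 5 + 5*A)
m(-14)*Z(59) = (5 + 5*(-14))*59 = (5 - 70)*59 = -65*59 = -3835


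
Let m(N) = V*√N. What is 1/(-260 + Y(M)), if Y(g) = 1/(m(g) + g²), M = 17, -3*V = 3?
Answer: -21710751/5644720121 - √17/5644720121 ≈ -0.0038462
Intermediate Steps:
V = -1 (V = -⅓*3 = -1)
m(N) = -√N
Y(g) = 1/(g² - √g) (Y(g) = 1/(-√g + g²) = 1/(g² - √g))
1/(-260 + Y(M)) = 1/(-260 + 1/(17² - √17)) = 1/(-260 + 1/(289 - √17))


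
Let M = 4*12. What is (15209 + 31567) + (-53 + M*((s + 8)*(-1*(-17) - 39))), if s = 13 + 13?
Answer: 10819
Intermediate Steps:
s = 26
M = 48
(15209 + 31567) + (-53 + M*((s + 8)*(-1*(-17) - 39))) = (15209 + 31567) + (-53 + 48*((26 + 8)*(-1*(-17) - 39))) = 46776 + (-53 + 48*(34*(17 - 39))) = 46776 + (-53 + 48*(34*(-22))) = 46776 + (-53 + 48*(-748)) = 46776 + (-53 - 35904) = 46776 - 35957 = 10819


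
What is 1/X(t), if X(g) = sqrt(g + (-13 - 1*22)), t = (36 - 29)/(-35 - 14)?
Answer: -I*sqrt(1722)/246 ≈ -0.16869*I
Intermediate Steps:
t = -1/7 (t = 7/(-49) = 7*(-1/49) = -1/7 ≈ -0.14286)
X(g) = sqrt(-35 + g) (X(g) = sqrt(g + (-13 - 22)) = sqrt(g - 35) = sqrt(-35 + g))
1/X(t) = 1/(sqrt(-35 - 1/7)) = 1/(sqrt(-246/7)) = 1/(I*sqrt(1722)/7) = -I*sqrt(1722)/246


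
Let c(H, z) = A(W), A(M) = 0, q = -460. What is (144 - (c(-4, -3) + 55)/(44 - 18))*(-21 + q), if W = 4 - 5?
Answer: -136493/2 ≈ -68247.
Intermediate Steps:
W = -1
c(H, z) = 0
(144 - (c(-4, -3) + 55)/(44 - 18))*(-21 + q) = (144 - (0 + 55)/(44 - 18))*(-21 - 460) = (144 - 55/26)*(-481) = (3689/26)*(-481) = -136493/2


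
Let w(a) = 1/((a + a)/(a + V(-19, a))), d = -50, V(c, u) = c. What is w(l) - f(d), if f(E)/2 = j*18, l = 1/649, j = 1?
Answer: -6201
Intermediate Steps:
l = 1/649 ≈ 0.0015408
w(a) = (-19 + a)/(2*a) (w(a) = 1/((a + a)/(a - 19)) = 1/((2*a)/(-19 + a)) = 1/(2*a/(-19 + a)) = (-19 + a)/(2*a))
f(E) = 36 (f(E) = 2*(1*18) = 2*18 = 36)
w(l) - f(d) = (-19 + 1/649)/(2*(1/649)) - 1*36 = (½)*649*(-12330/649) - 36 = -6165 - 36 = -6201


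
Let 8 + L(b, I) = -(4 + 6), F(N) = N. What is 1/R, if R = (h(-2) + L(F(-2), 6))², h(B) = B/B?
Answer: 1/289 ≈ 0.0034602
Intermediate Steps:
h(B) = 1
L(b, I) = -18 (L(b, I) = -8 - (4 + 6) = -8 - 1*10 = -8 - 10 = -18)
R = 289 (R = (1 - 18)² = (-17)² = 289)
1/R = 1/289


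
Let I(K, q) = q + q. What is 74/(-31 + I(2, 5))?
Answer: -74/21 ≈ -3.5238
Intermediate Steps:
I(K, q) = 2*q
74/(-31 + I(2, 5)) = 74/(-31 + 2*5) = 74/(-31 + 10) = 74/(-21) = -1/21*74 = -74/21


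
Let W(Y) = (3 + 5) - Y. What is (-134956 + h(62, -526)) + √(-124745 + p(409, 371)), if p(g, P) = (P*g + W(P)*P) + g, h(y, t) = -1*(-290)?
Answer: -134666 + I*√107270 ≈ -1.3467e+5 + 327.52*I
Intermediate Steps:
h(y, t) = 290
W(Y) = 8 - Y
p(g, P) = g + P*g + P*(8 - P) (p(g, P) = (P*g + (8 - P)*P) + g = (P*g + P*(8 - P)) + g = g + P*g + P*(8 - P))
(-134956 + h(62, -526)) + √(-124745 + p(409, 371)) = (-134956 + 290) + √(-124745 + (409 + 371*409 - 1*371*(-8 + 371))) = -134666 + √(-124745 + (409 + 151739 - 1*371*363)) = -134666 + √(-124745 + (409 + 151739 - 134673)) = -134666 + √(-124745 + 17475) = -134666 + √(-107270) = -134666 + I*√107270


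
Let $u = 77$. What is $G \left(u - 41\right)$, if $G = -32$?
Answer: $-1152$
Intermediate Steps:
$G \left(u - 41\right) = - 32 \left(77 - 41\right) = \left(-32\right) 36 = -1152$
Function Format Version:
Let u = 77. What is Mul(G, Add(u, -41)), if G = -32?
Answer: -1152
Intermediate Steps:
Mul(G, Add(u, -41)) = Mul(-32, Add(77, -41)) = Mul(-32, 36) = -1152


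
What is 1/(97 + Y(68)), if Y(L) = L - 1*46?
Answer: 1/119 ≈ 0.0084034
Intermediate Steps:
Y(L) = -46 + L (Y(L) = L - 46 = -46 + L)
1/(97 + Y(68)) = 1/(97 + (-46 + 68)) = 1/(97 + 22) = 1/119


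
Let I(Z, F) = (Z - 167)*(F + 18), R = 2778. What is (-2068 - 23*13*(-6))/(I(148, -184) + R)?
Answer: -137/2966 ≈ -0.046190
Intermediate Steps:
I(Z, F) = (-167 + Z)*(18 + F)
(-2068 - 23*13*(-6))/(I(148, -184) + R) = (-2068 - 23*13*(-6))/((-3006 - 167*(-184) + 18*148 - 184*148) + 2778) = (-2068 - 299*(-6))/((-3006 + 30728 + 2664 - 27232) + 2778) = (-2068 + 1794)/(3154 + 2778) = -274/5932 = -274*1/5932 = -137/2966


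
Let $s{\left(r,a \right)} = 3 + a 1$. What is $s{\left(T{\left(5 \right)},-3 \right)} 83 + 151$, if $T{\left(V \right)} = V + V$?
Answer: $151$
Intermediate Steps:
$T{\left(V \right)} = 2 V$
$s{\left(r,a \right)} = 3 + a$
$s{\left(T{\left(5 \right)},-3 \right)} 83 + 151 = \left(3 - 3\right) 83 + 151 = 0 \cdot 83 + 151 = 0 + 151 = 151$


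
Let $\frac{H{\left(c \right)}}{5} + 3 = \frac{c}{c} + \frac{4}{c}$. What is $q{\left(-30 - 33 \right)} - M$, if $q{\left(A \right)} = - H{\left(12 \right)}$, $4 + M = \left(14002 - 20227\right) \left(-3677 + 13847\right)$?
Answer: $\frac{189924787}{3} \approx 6.3308 \cdot 10^{7}$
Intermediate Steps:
$H{\left(c \right)} = -10 + \frac{20}{c}$ ($H{\left(c \right)} = -15 + 5 \left(\frac{c}{c} + \frac{4}{c}\right) = -15 + 5 \left(1 + \frac{4}{c}\right) = -15 + \left(5 + \frac{20}{c}\right) = -10 + \frac{20}{c}$)
$M = -63308254$ ($M = -4 + \left(14002 - 20227\right) \left(-3677 + 13847\right) = -4 - 63308250 = -63308254$)
$q{\left(A \right)} = \frac{25}{3}$ ($q{\left(A \right)} = - (-10 + \frac{20}{12}) = - (-10 + 20 \cdot \frac{1}{12}) = - (-10 + \frac{5}{3}) = \left(-1\right) \left(- \frac{25}{3}\right) = \frac{25}{3}$)
$q{\left(-30 - 33 \right)} - M = \frac{25}{3} - -63308254 = \frac{25}{3} + 63308254 = \frac{189924787}{3}$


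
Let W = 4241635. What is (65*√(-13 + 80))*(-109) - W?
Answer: -4241635 - 7085*√67 ≈ -4.2996e+6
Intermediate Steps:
(65*√(-13 + 80))*(-109) - W = (65*√(-13 + 80))*(-109) - 1*4241635 = (65*√67)*(-109) - 4241635 = -7085*√67 - 4241635 = -4241635 - 7085*√67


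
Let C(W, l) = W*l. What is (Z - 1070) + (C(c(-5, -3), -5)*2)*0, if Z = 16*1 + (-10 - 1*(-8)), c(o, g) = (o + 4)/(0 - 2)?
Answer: -1056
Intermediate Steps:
c(o, g) = -2 - o/2 (c(o, g) = (4 + o)/(-2) = (4 + o)*(-½) = -2 - o/2)
Z = 14 (Z = 16 + (-10 + 8) = 16 - 2 = 14)
(Z - 1070) + (C(c(-5, -3), -5)*2)*0 = (14 - 1070) + (((-2 - ½*(-5))*(-5))*2)*0 = -1056 + (((-2 + 5/2)*(-5))*2)*0 = -1056 + (((½)*(-5))*2)*0 = -1056 - 5/2*2*0 = -1056 - 5*0 = -1056 + 0 = -1056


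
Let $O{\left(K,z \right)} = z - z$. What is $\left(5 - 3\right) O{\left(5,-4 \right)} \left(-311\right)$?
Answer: $0$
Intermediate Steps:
$O{\left(K,z \right)} = 0$
$\left(5 - 3\right) O{\left(5,-4 \right)} \left(-311\right) = \left(5 - 3\right) 0 \left(-311\right) = 2 \cdot 0 \left(-311\right) = 0 \left(-311\right) = 0$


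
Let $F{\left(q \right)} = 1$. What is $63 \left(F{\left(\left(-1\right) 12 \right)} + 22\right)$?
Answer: $1449$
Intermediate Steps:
$63 \left(F{\left(\left(-1\right) 12 \right)} + 22\right) = 63 \left(1 + 22\right) = 63 \cdot 23 = 1449$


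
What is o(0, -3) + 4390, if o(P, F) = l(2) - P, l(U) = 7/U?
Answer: 8787/2 ≈ 4393.5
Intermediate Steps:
o(P, F) = 7/2 - P
o(0, -3) + 4390 = (7/2 - 1*0) + 4390 = (7/2 + 0) + 4390 = 7/2 + 4390 = 8787/2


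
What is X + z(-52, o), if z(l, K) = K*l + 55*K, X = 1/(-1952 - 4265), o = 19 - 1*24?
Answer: -93256/6217 ≈ -15.000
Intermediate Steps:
o = -5 (o = 19 - 24 = -5)
X = -1/6217 (X = 1/(-6217) = -1/6217 ≈ -0.00016085)
z(l, K) = 55*K + K*l
X + z(-52, o) = -1/6217 - 5*(55 - 52) = -1/6217 - 5*3 = -1/6217 - 15 = -93256/6217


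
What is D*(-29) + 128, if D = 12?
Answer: -220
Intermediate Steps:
D*(-29) + 128 = 12*(-29) + 128 = -348 + 128 = -220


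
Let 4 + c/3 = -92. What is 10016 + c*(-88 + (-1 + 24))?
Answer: 28736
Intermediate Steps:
c = -288 (c = -12 + 3*(-92) = -12 - 276 = -288)
10016 + c*(-88 + (-1 + 24)) = 10016 - 288*(-88 + (-1 + 24)) = 10016 - 288*(-88 + 23) = 10016 - 288*(-65) = 10016 + 18720 = 28736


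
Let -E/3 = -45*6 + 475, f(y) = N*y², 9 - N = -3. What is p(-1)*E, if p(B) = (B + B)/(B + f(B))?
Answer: 1230/11 ≈ 111.82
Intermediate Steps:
N = 12 (N = 9 - 1*(-3) = 9 + 3 = 12)
f(y) = 12*y²
E = -615 (E = -3*(-45*6 + 475) = -3*(-270 + 475) = -3*205 = -615)
p(B) = 2*B/(B + 12*B²) (p(B) = (B + B)/(B + 12*B²) = (2*B)/(B + 12*B²) = 2*B/(B + 12*B²))
p(-1)*E = (2/(1 + 12*(-1)))*(-615) = (2/(1 - 12))*(-615) = (2/(-11))*(-615) = (2*(-1/11))*(-615) = -2/11*(-615) = 1230/11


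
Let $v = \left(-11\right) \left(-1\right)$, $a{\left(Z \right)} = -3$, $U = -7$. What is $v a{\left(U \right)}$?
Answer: $-33$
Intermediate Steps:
$v = 11$
$v a{\left(U \right)} = 11 \left(-3\right) = -33$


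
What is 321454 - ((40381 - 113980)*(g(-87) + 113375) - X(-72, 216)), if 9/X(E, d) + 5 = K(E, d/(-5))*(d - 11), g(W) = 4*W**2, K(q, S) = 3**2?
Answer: 19454120181529/1840 ≈ 1.0573e+10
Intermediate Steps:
K(q, S) = 9
X(E, d) = 9/(-104 + 9*d) (X(E, d) = 9/(-5 + 9*(d - 11)) = 9/(-5 + 9*(-11 + d)) = 9/(-5 + (-99 + 9*d)) = 9/(-104 + 9*d))
321454 - ((40381 - 113980)*(g(-87) + 113375) - X(-72, 216)) = 321454 - ((40381 - 113980)*(4*(-87)**2 + 113375) - 9/(-104 + 9*216)) = 321454 - (-73599*(4*7569 + 113375) - 9/(-104 + 1944)) = 321454 - (-73599*(30276 + 113375) - 9/1840) = 321454 - (-73599*143651 - 9/1840) = 321454 - (-10572569949 - 1*9/1840) = 321454 - (-10572569949 - 9/1840) = 321454 - 1*(-19453528706169/1840) = 321454 + 19453528706169/1840 = 19454120181529/1840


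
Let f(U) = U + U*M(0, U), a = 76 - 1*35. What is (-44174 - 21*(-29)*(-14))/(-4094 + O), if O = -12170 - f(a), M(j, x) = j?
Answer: 10540/3261 ≈ 3.2321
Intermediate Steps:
a = 41 (a = 76 - 35 = 41)
f(U) = U (f(U) = U + U*0 = U + 0 = U)
O = -12211 (O = -12170 - 1*41 = -12170 - 41 = -12211)
(-44174 - 21*(-29)*(-14))/(-4094 + O) = (-44174 - 21*(-29)*(-14))/(-4094 - 12211) = (-44174 + 609*(-14))/(-16305) = (-44174 - 8526)*(-1/16305) = -52700*(-1/16305) = 10540/3261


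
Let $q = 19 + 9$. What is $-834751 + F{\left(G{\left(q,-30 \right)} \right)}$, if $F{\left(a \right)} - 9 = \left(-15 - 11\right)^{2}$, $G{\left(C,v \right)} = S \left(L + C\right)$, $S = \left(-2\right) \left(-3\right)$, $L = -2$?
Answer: $-834066$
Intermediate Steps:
$S = 6$
$q = 28$
$G{\left(C,v \right)} = -12 + 6 C$ ($G{\left(C,v \right)} = 6 \left(-2 + C\right) = -12 + 6 C$)
$F{\left(a \right)} = 685$ ($F{\left(a \right)} = 9 + \left(-15 - 11\right)^{2} = 9 + \left(-26\right)^{2} = 9 + 676 = 685$)
$-834751 + F{\left(G{\left(q,-30 \right)} \right)} = -834751 + 685 = -834066$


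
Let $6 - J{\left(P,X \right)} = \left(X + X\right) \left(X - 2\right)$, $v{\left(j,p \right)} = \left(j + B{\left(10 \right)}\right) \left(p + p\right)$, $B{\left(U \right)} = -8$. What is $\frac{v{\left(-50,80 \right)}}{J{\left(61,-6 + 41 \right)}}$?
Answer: $\frac{145}{36} \approx 4.0278$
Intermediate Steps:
$v{\left(j,p \right)} = 2 p \left(-8 + j\right)$ ($v{\left(j,p \right)} = \left(j - 8\right) \left(p + p\right) = \left(-8 + j\right) 2 p = 2 p \left(-8 + j\right)$)
$J{\left(P,X \right)} = 6 - 2 X \left(-2 + X\right)$ ($J{\left(P,X \right)} = 6 - \left(X + X\right) \left(X - 2\right) = 6 - 2 X \left(-2 + X\right)$)
$\frac{v{\left(-50,80 \right)}}{J{\left(61,-6 + 41 \right)}} = \frac{2 \cdot 80 \left(-8 - 50\right)}{6 - 2 \left(-6 + 41\right)^{2} + 4 \left(-6 + 41\right)} = \frac{2 \cdot 80 \left(-58\right)}{6 - 2 \cdot 35^{2} + 4 \cdot 35} = - \frac{9280}{6 - 2450 + 140} = - \frac{9280}{-2304} = \left(-9280\right) \left(- \frac{1}{2304}\right) = \frac{145}{36}$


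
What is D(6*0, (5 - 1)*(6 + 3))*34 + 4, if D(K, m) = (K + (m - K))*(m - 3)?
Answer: 40396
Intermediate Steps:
D(K, m) = m*(-3 + m)
D(6*0, (5 - 1)*(6 + 3))*34 + 4 = (((5 - 1)*(6 + 3))*(-3 + (5 - 1)*(6 + 3)))*34 + 4 = ((4*9)*(-3 + 4*9))*34 + 4 = (36*(-3 + 36))*34 + 4 = (36*33)*34 + 4 = 1188*34 + 4 = 40392 + 4 = 40396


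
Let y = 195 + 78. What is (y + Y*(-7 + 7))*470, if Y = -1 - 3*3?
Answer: 128310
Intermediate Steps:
Y = -10 (Y = -1 - 9 = -10)
y = 273
(y + Y*(-7 + 7))*470 = (273 - 10*(-7 + 7))*470 = (273 - 10*0)*470 = (273 + 0)*470 = 273*470 = 128310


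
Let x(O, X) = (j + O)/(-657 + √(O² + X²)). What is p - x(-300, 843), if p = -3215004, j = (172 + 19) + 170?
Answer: -131815168453/41000 - 61*√88961/123000 ≈ -3.2150e+6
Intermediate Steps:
j = 361 (j = 191 + 170 = 361)
x(O, X) = (361 + O)/(-657 + √(O² + X²))
p - x(-300, 843) = -3215004 - (361 - 300)/(-657 + √((-300)² + 843²)) = -3215004 - 61/(-657 + √(90000 + 710649)) = -3215004 - 61/(-657 + √800649) = -3215004 - 61/(-657 + 3*√88961)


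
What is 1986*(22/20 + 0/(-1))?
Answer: 10923/5 ≈ 2184.6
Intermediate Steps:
1986*(22/20 + 0/(-1)) = 1986*(22*(1/20) + 0*(-1)) = 1986*(11/10 + 0) = 1986*(11/10) = 10923/5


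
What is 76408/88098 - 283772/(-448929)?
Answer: 9883585448/6591624507 ≈ 1.4994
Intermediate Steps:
76408/88098 - 283772/(-448929) = 76408*(1/88098) - 283772*(-1/448929) = 38204/44049 + 283772/448929 = 9883585448/6591624507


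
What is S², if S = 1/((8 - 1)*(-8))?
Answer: 1/3136 ≈ 0.00031888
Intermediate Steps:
S = -1/56 (S = 1/(7*(-8)) = 1/(-56) = -1/56 ≈ -0.017857)
S² = (-1/56)² = 1/3136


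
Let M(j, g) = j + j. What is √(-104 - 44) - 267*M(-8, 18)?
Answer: 4272 + 2*I*√37 ≈ 4272.0 + 12.166*I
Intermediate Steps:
M(j, g) = 2*j
√(-104 - 44) - 267*M(-8, 18) = √(-104 - 44) - 534*(-8) = √(-148) - 267*(-16) = 2*I*√37 + 4272 = 4272 + 2*I*√37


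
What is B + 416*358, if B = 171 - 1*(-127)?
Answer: 149226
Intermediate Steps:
B = 298 (B = 171 + 127 = 298)
B + 416*358 = 298 + 416*358 = 298 + 148928 = 149226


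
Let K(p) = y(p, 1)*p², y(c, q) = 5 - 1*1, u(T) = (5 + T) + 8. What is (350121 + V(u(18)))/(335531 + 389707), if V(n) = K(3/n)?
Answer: 112155439/232317906 ≈ 0.48277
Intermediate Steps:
u(T) = 13 + T
y(c, q) = 4 (y(c, q) = 5 - 1 = 4)
K(p) = 4*p²
V(n) = 36/n² (V(n) = 4*(3/n)² = 4*(9/n²) = 36/n²)
(350121 + V(u(18)))/(335531 + 389707) = (350121 + 36/(13 + 18)²)/(335531 + 389707) = (350121 + 36/31²)/725238 = (350121 + 36*(1/961))*(1/725238) = (350121 + 36/961)*(1/725238) = (336466317/961)*(1/725238) = 112155439/232317906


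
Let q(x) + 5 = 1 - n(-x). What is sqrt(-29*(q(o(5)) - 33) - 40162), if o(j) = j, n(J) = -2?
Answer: I*sqrt(39147) ≈ 197.86*I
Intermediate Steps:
q(x) = -2 (q(x) = -5 + (1 - 1*(-2)) = -5 + (1 + 2) = -5 + 3 = -2)
sqrt(-29*(q(o(5)) - 33) - 40162) = sqrt(-29*(-2 - 33) - 40162) = sqrt(-29*(-35) - 40162) = sqrt(1015 - 40162) = sqrt(-39147) = I*sqrt(39147)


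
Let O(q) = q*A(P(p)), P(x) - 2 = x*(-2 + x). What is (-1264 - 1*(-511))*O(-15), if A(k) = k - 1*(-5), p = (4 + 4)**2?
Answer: 44897625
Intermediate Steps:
p = 64 (p = 8**2 = 64)
P(x) = 2 + x*(-2 + x)
A(k) = 5 + k (A(k) = k + 5 = 5 + k)
O(q) = 3975*q (O(q) = q*(5 + (2 + 64**2 - 2*64)) = q*(5 + (2 + 4096 - 128)) = q*(5 + 3970) = q*3975 = 3975*q)
(-1264 - 1*(-511))*O(-15) = (-1264 - 1*(-511))*(3975*(-15)) = (-1264 + 511)*(-59625) = -753*(-59625) = 44897625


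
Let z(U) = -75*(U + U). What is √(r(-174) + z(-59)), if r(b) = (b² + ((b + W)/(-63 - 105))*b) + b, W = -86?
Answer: √1895453/7 ≈ 196.68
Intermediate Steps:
r(b) = b + b² + b*(43/84 - b/168) (r(b) = (b² + ((b - 86)/(-63 - 105))*b) + b = (b² + ((-86 + b)/(-168))*b) + b = (b² + ((-86 + b)*(-1/168))*b) + b = (b² + (43/84 - b/168)*b) + b = (b² + b*(43/84 - b/168)) + b = b + b² + b*(43/84 - b/168))
z(U) = -150*U
√(r(-174) + z(-59)) = √((1/168)*(-174)*(254 + 167*(-174)) - 150*(-59)) = √((1/168)*(-174)*(254 - 29058) + 8850) = √((1/168)*(-174)*(-28804) + 8850) = √(208829/7 + 8850) = √(270779/7) = √1895453/7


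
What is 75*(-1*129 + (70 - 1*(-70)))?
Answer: 825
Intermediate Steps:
75*(-1*129 + (70 - 1*(-70))) = 75*(-129 + (70 + 70)) = 75*(-129 + 140) = 75*11 = 825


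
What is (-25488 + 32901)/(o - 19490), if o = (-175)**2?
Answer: 7413/11135 ≈ 0.66574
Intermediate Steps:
o = 30625
(-25488 + 32901)/(o - 19490) = (-25488 + 32901)/(30625 - 19490) = 7413/11135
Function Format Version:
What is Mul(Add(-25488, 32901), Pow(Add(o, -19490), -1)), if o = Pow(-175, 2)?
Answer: Rational(7413, 11135) ≈ 0.66574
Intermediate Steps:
o = 30625
Mul(Add(-25488, 32901), Pow(Add(o, -19490), -1)) = Mul(Add(-25488, 32901), Pow(Add(30625, -19490), -1)) = Mul(7413, Pow(11135, -1)) = Mul(7413, Rational(1, 11135)) = Rational(7413, 11135)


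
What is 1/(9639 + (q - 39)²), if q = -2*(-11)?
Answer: 1/9928 ≈ 0.00010073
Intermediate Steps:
q = 22
1/(9639 + (q - 39)²) = 1/(9639 + (22 - 39)²) = 1/(9639 + (-17)²) = 1/(9639 + 289) = 1/9928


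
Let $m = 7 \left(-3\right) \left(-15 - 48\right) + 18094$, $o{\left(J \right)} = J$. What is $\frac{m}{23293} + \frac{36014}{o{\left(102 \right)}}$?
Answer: $\frac{420427318}{1187943} \approx 353.91$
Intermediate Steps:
$m = 19417$ ($m = \left(-21\right) \left(-63\right) + 18094 = 1323 + 18094 = 19417$)
$\frac{m}{23293} + \frac{36014}{o{\left(102 \right)}} = \frac{19417}{23293} + \frac{36014}{102} = 19417 \cdot \frac{1}{23293} + 36014 \cdot \frac{1}{102} = \frac{19417}{23293} + \frac{18007}{51} = \frac{420427318}{1187943}$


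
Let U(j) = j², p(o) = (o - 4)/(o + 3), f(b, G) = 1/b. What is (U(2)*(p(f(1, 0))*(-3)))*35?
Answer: 315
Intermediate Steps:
p(o) = (-4 + o)/(3 + o)
(U(2)*(p(f(1, 0))*(-3)))*35 = (2²*(((-4 + 1/1)/(3 + 1/1))*(-3)))*35 = (4*(((-4 + 1)/(3 + 1))*(-3)))*35 = (4*((-3/4)*(-3)))*35 = (4*(((¼)*(-3))*(-3)))*35 = (4*(-¾*(-3)))*35 = (4*(9/4))*35 = 9*35 = 315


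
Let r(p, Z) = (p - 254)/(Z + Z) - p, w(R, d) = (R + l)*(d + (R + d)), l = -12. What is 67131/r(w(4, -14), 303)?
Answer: -20340693/58207 ≈ -349.45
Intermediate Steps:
w(R, d) = (-12 + R)*(R + 2*d) (w(R, d) = (R - 12)*(d + (R + d)) = (-12 + R)*(R + 2*d))
r(p, Z) = -p + (-254 + p)/(2*Z) (r(p, Z) = (-254 + p)/((2*Z)) - p = (-254 + p)*(1/(2*Z)) - p = (-254 + p)/(2*Z) - p = -p + (-254 + p)/(2*Z))
67131/r(w(4, -14), 303) = 67131/(((-127 + (4**2 - 24*(-14) - 12*4 + 2*4*(-14))/2 - 1*303*(4**2 - 24*(-14) - 12*4 + 2*4*(-14)))/303)) = 67131/(((-127 + (16 + 336 - 48 - 112)/2 - 1*303*(16 + 336 - 48 - 112))/303)) = 67131/(((-127 + (1/2)*192 - 1*303*192)/303)) = 67131/(((-127 + 96 - 58176)/303)) = 67131/(((1/303)*(-58207))) = 67131/(-58207/303) = 67131*(-303/58207) = -20340693/58207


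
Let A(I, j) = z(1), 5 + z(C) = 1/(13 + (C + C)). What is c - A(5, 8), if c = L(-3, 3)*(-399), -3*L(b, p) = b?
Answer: -5911/15 ≈ -394.07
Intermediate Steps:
L(b, p) = -b/3
z(C) = -5 + 1/(13 + 2*C) (z(C) = -5 + 1/(13 + (C + C)) = -5 + 1/(13 + 2*C))
A(I, j) = -74/15 (A(I, j) = 2*(-32 - 5*1)/(13 + 2*1) = 2*(-32 - 5)/(13 + 2) = 2*(-37)/15 = 2*(1/15)*(-37) = -74/15)
c = -399 (c = -⅓*(-3)*(-399) = 1*(-399) = -399)
c - A(5, 8) = -399 - 1*(-74/15) = -399 + 74/15 = -5911/15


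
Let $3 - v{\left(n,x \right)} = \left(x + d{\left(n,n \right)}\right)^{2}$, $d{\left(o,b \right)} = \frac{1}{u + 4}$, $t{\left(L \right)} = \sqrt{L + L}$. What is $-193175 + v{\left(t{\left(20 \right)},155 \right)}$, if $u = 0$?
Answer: $- \frac{3476393}{16} \approx -2.1727 \cdot 10^{5}$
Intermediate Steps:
$t{\left(L \right)} = \sqrt{2} \sqrt{L}$ ($t{\left(L \right)} = \sqrt{2 L} = \sqrt{2} \sqrt{L}$)
$d{\left(o,b \right)} = \frac{1}{4}$ ($d{\left(o,b \right)} = \frac{1}{0 + 4} = \frac{1}{4}$)
$v{\left(n,x \right)} = 3 - \left(\frac{1}{4} + x\right)^{2}$ ($v{\left(n,x \right)} = 3 - \left(x + \frac{1}{4}\right)^{2} = 3 - \left(\frac{1}{4} + x\right)^{2}$)
$-193175 + v{\left(t{\left(20 \right)},155 \right)} = -193175 + \left(3 - \frac{\left(1 + 4 \cdot 155\right)^{2}}{16}\right) = -193175 + \left(3 - \frac{\left(1 + 620\right)^{2}}{16}\right) = -193175 + \left(3 - \frac{621^{2}}{16}\right) = -193175 + \left(3 - \frac{385641}{16}\right) = -193175 - \frac{385593}{16} = - \frac{3476393}{16}$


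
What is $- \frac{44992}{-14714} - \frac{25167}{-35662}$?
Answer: $\frac{987405971}{262365334} \approx 3.7635$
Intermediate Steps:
$- \frac{44992}{-14714} - \frac{25167}{-35662} = \left(-44992\right) \left(- \frac{1}{14714}\right) - - \frac{25167}{35662} = \frac{22496}{7357} + \frac{25167}{35662} = \frac{987405971}{262365334}$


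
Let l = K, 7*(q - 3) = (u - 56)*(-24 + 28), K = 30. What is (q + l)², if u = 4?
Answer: 529/49 ≈ 10.796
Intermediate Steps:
q = -187/7 (q = 3 + ((4 - 56)*(-24 + 28))/7 = 3 + (-52*4)/7 = 3 + (⅐)*(-208) = 3 - 208/7 = -187/7 ≈ -26.714)
l = 30
(q + l)² = (-187/7 + 30)² = (23/7)² = 529/49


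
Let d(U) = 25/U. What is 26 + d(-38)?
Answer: 963/38 ≈ 25.342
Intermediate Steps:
26 + d(-38) = 26 + 25/(-38) = 26 + 25*(-1/38) = 26 - 25/38 = 963/38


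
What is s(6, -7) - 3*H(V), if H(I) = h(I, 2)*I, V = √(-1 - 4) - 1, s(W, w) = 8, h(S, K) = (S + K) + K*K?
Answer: 38 - 12*I*√5 ≈ 38.0 - 26.833*I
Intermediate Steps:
h(S, K) = K + S + K² (h(S, K) = (K + S) + K² = K + S + K²)
V = -1 + I*√5 (V = √(-5) - 1 = I*√5 - 1 = -1 + I*√5 ≈ -1.0 + 2.2361*I)
H(I) = I*(6 + I) (H(I) = (2 + I + 2²)*I = (2 + I + 4)*I = (6 + I)*I = I*(6 + I))
s(6, -7) - 3*H(V) = 8 - 3*(-1 + I*√5)*(6 + (-1 + I*√5)) = 8 - 3*(-1 + I*√5)*(5 + I*√5)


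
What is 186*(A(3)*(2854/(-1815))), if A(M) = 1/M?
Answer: -176948/1815 ≈ -97.492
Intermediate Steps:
A(M) = 1/M
186*(A(3)*(2854/(-1815))) = 186*((2854/(-1815))/3) = 186*((2854*(-1/1815))/3) = 186*((⅓)*(-2854/1815)) = 186*(-2854/5445) = -176948/1815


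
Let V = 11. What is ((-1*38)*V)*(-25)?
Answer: 10450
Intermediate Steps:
((-1*38)*V)*(-25) = (-1*38*11)*(-25) = -38*11*(-25) = -418*(-25) = 10450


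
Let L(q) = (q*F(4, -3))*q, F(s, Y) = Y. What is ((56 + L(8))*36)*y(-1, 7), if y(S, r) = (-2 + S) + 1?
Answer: 9792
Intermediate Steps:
y(S, r) = -1 + S
L(q) = -3*q**2 (L(q) = (q*(-3))*q = (-3*q)*q = -3*q**2)
((56 + L(8))*36)*y(-1, 7) = ((56 - 3*8**2)*36)*(-1 - 1) = ((56 - 3*64)*36)*(-2) = ((56 - 192)*36)*(-2) = -136*36*(-2) = -4896*(-2) = 9792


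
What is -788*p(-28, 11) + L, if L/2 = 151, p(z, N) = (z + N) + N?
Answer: 5030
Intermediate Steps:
p(z, N) = z + 2*N (p(z, N) = (N + z) + N = z + 2*N)
L = 302 (L = 2*151 = 302)
-788*p(-28, 11) + L = -788*(-28 + 2*11) + 302 = -788*(-28 + 22) + 302 = -788*(-6) + 302 = 4728 + 302 = 5030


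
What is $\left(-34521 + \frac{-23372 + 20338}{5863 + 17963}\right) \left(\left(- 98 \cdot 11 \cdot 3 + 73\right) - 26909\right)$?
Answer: $\frac{12366293213300}{11913} \approx 1.0381 \cdot 10^{9}$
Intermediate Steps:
$\left(-34521 + \frac{-23372 + 20338}{5863 + 17963}\right) \left(\left(- 98 \cdot 11 \cdot 3 + 73\right) - 26909\right) = \left(-34521 - \frac{3034}{23826}\right) \left(\left(\left(-98\right) 33 + 73\right) - 26909\right) = \left(-34521 - \frac{1517}{11913}\right) \left(\left(-3234 + 73\right) - 26909\right) = \left(-34521 - \frac{1517}{11913}\right) \left(-3161 - 26909\right) = \left(- \frac{411250190}{11913}\right) \left(-30070\right) = \frac{12366293213300}{11913}$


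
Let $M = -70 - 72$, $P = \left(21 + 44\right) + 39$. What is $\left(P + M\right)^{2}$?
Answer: $1444$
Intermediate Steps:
$P = 104$ ($P = 65 + 39 = 104$)
$M = -142$ ($M = -70 - 72 = -142$)
$\left(P + M\right)^{2} = \left(104 - 142\right)^{2} = \left(-38\right)^{2} = 1444$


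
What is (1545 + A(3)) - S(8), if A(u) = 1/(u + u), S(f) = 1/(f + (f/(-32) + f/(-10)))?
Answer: 1288549/834 ≈ 1545.0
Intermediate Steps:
S(f) = 160/(139*f) (S(f) = 1/(f + (f*(-1/32) + f*(-1/10))) = 1/(f + (-f/32 - f/10)) = 1/(f - 21*f/160) = 1/(139*f/160) = 160/(139*f))
A(u) = 1/(2*u)
(1545 + A(3)) - S(8) = (1545 + (1/2)/3) - 160/(139*8) = (1545 + (1/2)*(1/3)) - 160/(139*8) = (1545 + 1/6) - 1*20/139 = 9271/6 - 20/139 = 1288549/834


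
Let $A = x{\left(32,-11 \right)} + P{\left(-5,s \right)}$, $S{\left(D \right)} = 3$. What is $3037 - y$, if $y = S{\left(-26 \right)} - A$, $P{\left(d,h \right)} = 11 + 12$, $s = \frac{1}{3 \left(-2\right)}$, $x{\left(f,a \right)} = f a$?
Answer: $2705$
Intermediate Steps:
$x{\left(f,a \right)} = a f$
$s = - \frac{1}{6}$ ($s = \frac{1}{-6} = - \frac{1}{6} \approx -0.16667$)
$P{\left(d,h \right)} = 23$
$A = -329$ ($A = \left(-11\right) 32 + 23 = -352 + 23 = -329$)
$y = 332$ ($y = 3 - -329 = 3 + 329 = 332$)
$3037 - y = 3037 - 332 = 2705$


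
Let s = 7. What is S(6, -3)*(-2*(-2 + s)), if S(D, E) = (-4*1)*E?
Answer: -120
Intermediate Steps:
S(D, E) = -4*E
S(6, -3)*(-2*(-2 + s)) = (-4*(-3))*(-2*(-2 + 7)) = 12*(-2*5) = 12*(-10) = -120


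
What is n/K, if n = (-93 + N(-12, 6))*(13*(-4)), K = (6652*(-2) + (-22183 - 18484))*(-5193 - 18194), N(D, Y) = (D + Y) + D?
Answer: 444/97093829 ≈ 4.5729e-6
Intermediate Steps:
N(D, Y) = Y + 2*D
K = 1262219777 (K = (-13304 - 40667)*(-23387) = -53971*(-23387) = 1262219777)
n = 5772 (n = (-93 + (6 + 2*(-12)))*(13*(-4)) = (-93 + (6 - 24))*(-52) = (-93 - 18)*(-52) = -111*(-52) = 5772)
n/K = 5772/1262219777 = 5772*(1/1262219777) = 444/97093829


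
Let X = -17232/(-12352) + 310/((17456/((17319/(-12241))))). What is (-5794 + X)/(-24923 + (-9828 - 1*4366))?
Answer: 119444109586927/806593066671288 ≈ 0.14808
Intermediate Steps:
X = 28248423489/20620013464 (X = -17232*(-1/12352) + 310/((17456/((17319*(-1/12241))))) = 1077/772 + 310/((17456/(-17319/12241))) = 1077/772 + 310/((17456*(-12241/17319))) = 1077/772 + 310/(-213678896/17319) = 1077/772 + 310*(-17319/213678896) = 1077/772 - 2684445/106839448 = 28248423489/20620013464 ≈ 1.3700)
(-5794 + X)/(-24923 + (-9828 - 1*4366)) = (-5794 + 28248423489/20620013464)/(-24923 + (-9828 - 1*4366)) = -119444109586927/(20620013464*(-24923 + (-9828 - 4366))) = -119444109586927/(20620013464*(-24923 - 14194)) = -119444109586927/20620013464/(-39117) = -119444109586927/20620013464*(-1/39117) = 119444109586927/806593066671288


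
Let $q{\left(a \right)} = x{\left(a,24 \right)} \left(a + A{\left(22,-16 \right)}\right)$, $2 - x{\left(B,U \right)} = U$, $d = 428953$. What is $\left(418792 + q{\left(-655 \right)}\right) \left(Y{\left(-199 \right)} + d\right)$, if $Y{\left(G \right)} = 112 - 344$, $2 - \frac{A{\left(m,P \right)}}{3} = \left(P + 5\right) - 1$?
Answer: $185326656438$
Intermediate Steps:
$A{\left(m,P \right)} = -6 - 3 P$ ($A{\left(m,P \right)} = 6 - 3 \left(\left(P + 5\right) - 1\right) = 6 - 3 \left(\left(5 + P\right) - 1\right) = 6 - 3 \left(4 + P\right) = 6 - \left(12 + 3 P\right) = -6 - 3 P$)
$x{\left(B,U \right)} = 2 - U$
$Y{\left(G \right)} = -232$
$q{\left(a \right)} = -924 - 22 a$ ($q{\left(a \right)} = \left(2 - 24\right) \left(a - -42\right) = \left(2 - 24\right) \left(a + \left(-6 + 48\right)\right) = - 22 \left(a + 42\right) = - 22 \left(42 + a\right) = -924 - 22 a$)
$\left(418792 + q{\left(-655 \right)}\right) \left(Y{\left(-199 \right)} + d\right) = \left(418792 - -13486\right) \left(-232 + 428953\right) = \left(418792 + \left(-924 + 14410\right)\right) 428721 = \left(418792 + 13486\right) 428721 = 432278 \cdot 428721 = 185326656438$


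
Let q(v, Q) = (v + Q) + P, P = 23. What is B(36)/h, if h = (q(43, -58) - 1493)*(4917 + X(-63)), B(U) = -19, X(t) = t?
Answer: 19/7208190 ≈ 2.6359e-6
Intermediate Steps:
q(v, Q) = 23 + Q + v (q(v, Q) = (v + Q) + 23 = (Q + v) + 23 = 23 + Q + v)
h = -7208190 (h = ((23 - 58 + 43) - 1493)*(4917 - 63) = (8 - 1493)*4854 = -1485*4854 = -7208190)
B(36)/h = -19/(-7208190) = -19*(-1/7208190) = 19/7208190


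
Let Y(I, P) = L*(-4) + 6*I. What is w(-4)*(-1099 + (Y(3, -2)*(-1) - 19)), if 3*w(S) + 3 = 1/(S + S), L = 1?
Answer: 7075/6 ≈ 1179.2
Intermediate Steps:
w(S) = -1 + 1/(6*S) (w(S) = -1 + 1/(3*(S + S)) = -1 + 1/(3*((2*S))) = -1 + (1/(2*S))/3 = -1 + 1/(6*S))
Y(I, P) = -4 + 6*I (Y(I, P) = 1*(-4) + 6*I = -4 + 6*I)
w(-4)*(-1099 + (Y(3, -2)*(-1) - 19)) = ((1/6 - 1*(-4))/(-4))*(-1099 + ((-4 + 6*3)*(-1) - 19)) = (-(1/6 + 4)/4)*(-1099 + ((-4 + 18)*(-1) - 19)) = (-1/4*25/6)*(-1099 + (14*(-1) - 19)) = -25*(-1099 + (-14 - 19))/24 = -25*(-1099 - 33)/24 = -25/24*(-1132) = 7075/6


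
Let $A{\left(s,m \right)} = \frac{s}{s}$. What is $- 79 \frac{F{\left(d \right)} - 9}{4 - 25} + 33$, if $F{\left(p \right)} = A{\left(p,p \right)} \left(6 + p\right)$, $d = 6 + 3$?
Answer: $\frac{389}{7} \approx 55.571$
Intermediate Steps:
$A{\left(s,m \right)} = 1$
$d = 9$
$F{\left(p \right)} = 6 + p$ ($F{\left(p \right)} = 1 \left(6 + p\right) = 6 + p$)
$- 79 \frac{F{\left(d \right)} - 9}{4 - 25} + 33 = - 79 \frac{\left(6 + 9\right) - 9}{4 - 25} + 33 = - 79 \frac{15 - 9}{-21} + 33 = - 79 \cdot 6 \left(- \frac{1}{21}\right) + 33 = \left(-79\right) \left(- \frac{2}{7}\right) + 33 = \frac{158}{7} + 33 = \frac{389}{7}$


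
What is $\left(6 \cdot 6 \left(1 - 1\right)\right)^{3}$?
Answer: $0$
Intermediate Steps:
$\left(6 \cdot 6 \left(1 - 1\right)\right)^{3} = \left(36 \cdot 0\right)^{3} = 0^{3} = 0$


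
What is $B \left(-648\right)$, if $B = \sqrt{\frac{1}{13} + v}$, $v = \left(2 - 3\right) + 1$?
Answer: $- \frac{648 \sqrt{13}}{13} \approx -179.72$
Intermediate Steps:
$v = 0$ ($v = -1 + 1 = 0$)
$B = \frac{\sqrt{13}}{13}$ ($B = \sqrt{\frac{1}{13} + 0} = \sqrt{\frac{1}{13}} = \frac{\sqrt{13}}{13} \approx 0.27735$)
$B \left(-648\right) = \frac{\sqrt{13}}{13} \left(-648\right) = - \frac{648 \sqrt{13}}{13}$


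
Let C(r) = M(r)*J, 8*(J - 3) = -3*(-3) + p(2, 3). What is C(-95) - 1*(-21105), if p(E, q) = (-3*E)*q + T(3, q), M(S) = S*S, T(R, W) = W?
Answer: 165645/4 ≈ 41411.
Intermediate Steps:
M(S) = S²
p(E, q) = q - 3*E*q (p(E, q) = (-3*E)*q + q = -3*E*q + q = q - 3*E*q)
J = 9/4 (J = 3 + (-3*(-3) + 3*(1 - 3*2))/8 = 3 + (9 + 3*(1 - 6))/8 = 3 + (9 + 3*(-5))/8 = 3 + (9 - 15)/8 = 3 + (⅛)*(-6) = 3 - ¾ = 9/4 ≈ 2.2500)
C(r) = 9*r²/4 (C(r) = r²*(9/4) = 9*r²/4)
C(-95) - 1*(-21105) = (9/4)*(-95)² - 1*(-21105) = (9/4)*9025 + 21105 = 81225/4 + 21105 = 165645/4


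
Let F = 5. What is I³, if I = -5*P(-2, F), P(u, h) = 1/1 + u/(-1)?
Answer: -3375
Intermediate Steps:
P(u, h) = 1 - u (P(u, h) = 1*1 + u*(-1) = 1 - u)
I = -15 (I = -5*(1 - 1*(-2)) = -5*(1 + 2) = -5*3 = -15)
I³ = (-15)³ = -3375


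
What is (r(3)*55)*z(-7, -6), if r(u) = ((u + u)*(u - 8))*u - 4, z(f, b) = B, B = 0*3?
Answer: 0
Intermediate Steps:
B = 0
z(f, b) = 0
r(u) = -4 + 2*u**2*(-8 + u) (r(u) = ((2*u)*(-8 + u))*u - 4 = (2*u*(-8 + u))*u - 4 = 2*u**2*(-8 + u) - 4 = -4 + 2*u**2*(-8 + u))
(r(3)*55)*z(-7, -6) = ((-4 - 16*3**2 + 2*3**3)*55)*0 = ((-4 - 16*9 + 2*27)*55)*0 = ((-4 - 144 + 54)*55)*0 = -94*55*0 = -5170*0 = 0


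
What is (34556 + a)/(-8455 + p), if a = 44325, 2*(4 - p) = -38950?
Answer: 78881/11024 ≈ 7.1554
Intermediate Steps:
p = 19479 (p = 4 - ½*(-38950) = 4 + 19475 = 19479)
(34556 + a)/(-8455 + p) = (34556 + 44325)/(-8455 + 19479) = 78881/11024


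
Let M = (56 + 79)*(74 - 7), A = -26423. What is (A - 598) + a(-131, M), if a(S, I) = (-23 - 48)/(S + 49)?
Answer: -2215651/82 ≈ -27020.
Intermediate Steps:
M = 9045 (M = 135*67 = 9045)
a(S, I) = -71/(49 + S)
(A - 598) + a(-131, M) = (-26423 - 598) - 71/(49 - 131) = -27021 - 71/(-82) = -27021 - 71*(-1/82) = -27021 + 71/82 = -2215651/82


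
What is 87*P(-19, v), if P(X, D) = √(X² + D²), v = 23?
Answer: 87*√890 ≈ 2595.5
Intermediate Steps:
P(X, D) = √(D² + X²)
87*P(-19, v) = 87*√(23² + (-19)²) = 87*√(529 + 361) = 87*√890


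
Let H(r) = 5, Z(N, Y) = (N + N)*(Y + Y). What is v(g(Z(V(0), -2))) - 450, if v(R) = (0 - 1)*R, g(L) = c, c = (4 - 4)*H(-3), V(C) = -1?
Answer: -450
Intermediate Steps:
Z(N, Y) = 4*N*Y (Z(N, Y) = (2*N)*(2*Y) = 4*N*Y)
c = 0 (c = (4 - 4)*5 = 0*5 = 0)
g(L) = 0
v(R) = -R
v(g(Z(V(0), -2))) - 450 = -1*0 - 450 = 0 - 450 = -450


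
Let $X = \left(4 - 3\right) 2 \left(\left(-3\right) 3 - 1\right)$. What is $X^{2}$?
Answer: $400$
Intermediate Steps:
$X = -20$ ($X = 1 \cdot 2 \left(-9 - 1\right) = 1 \cdot 2 \left(-10\right) = 1 \left(-20\right) = -20$)
$X^{2} = \left(-20\right)^{2} = 400$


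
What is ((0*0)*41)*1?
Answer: 0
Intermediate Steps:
((0*0)*41)*1 = (0*41)*1 = 0*1 = 0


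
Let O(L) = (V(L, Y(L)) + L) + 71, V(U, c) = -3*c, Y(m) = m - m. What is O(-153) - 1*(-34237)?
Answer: 34155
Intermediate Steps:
Y(m) = 0
O(L) = 71 + L (O(L) = (-3*0 + L) + 71 = (0 + L) + 71 = L + 71 = 71 + L)
O(-153) - 1*(-34237) = (71 - 153) - 1*(-34237) = -82 + 34237 = 34155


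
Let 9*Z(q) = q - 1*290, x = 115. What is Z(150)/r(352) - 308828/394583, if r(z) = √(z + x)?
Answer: -308828/394583 - 140*√467/4203 ≈ -1.5025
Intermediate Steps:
r(z) = √(115 + z) (r(z) = √(z + 115) = √(115 + z))
Z(q) = -290/9 + q/9 (Z(q) = (q - 1*290)/9 = (q - 290)/9 = (-290 + q)/9 = -290/9 + q/9)
Z(150)/r(352) - 308828/394583 = (-290/9 + (⅑)*150)/(√(115 + 352)) - 308828/394583 = (-290/9 + 50/3)/(√467) - 308828*1/394583 = -140*√467/4203 - 308828/394583 = -308828/394583 - 140*√467/4203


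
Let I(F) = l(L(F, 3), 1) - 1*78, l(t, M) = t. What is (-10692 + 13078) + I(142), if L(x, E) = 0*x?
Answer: 2308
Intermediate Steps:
L(x, E) = 0
I(F) = -78 (I(F) = 0 - 1*78 = 0 - 78 = -78)
(-10692 + 13078) + I(142) = (-10692 + 13078) - 78 = 2386 - 78 = 2308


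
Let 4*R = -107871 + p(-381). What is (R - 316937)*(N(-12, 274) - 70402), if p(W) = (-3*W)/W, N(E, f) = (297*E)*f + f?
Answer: 359953506252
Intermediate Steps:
N(E, f) = f + 297*E*f (N(E, f) = 297*E*f + f = f + 297*E*f)
p(W) = -3
R = -53937/2 (R = (-107871 - 3)/4 = (1/4)*(-107874) = -53937/2 ≈ -26969.)
(R - 316937)*(N(-12, 274) - 70402) = (-53937/2 - 316937)*(274*(1 + 297*(-12)) - 70402) = -687811*(274*(1 - 3564) - 70402)/2 = -687811*(274*(-3563) - 70402)/2 = -687811*(-976262 - 70402)/2 = -687811/2*(-1046664) = 359953506252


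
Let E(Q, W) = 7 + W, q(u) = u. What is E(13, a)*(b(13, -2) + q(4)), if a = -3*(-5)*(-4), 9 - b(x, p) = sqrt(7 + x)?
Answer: -689 + 106*sqrt(5) ≈ -451.98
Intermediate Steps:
b(x, p) = 9 - sqrt(7 + x)
a = -60 (a = 15*(-4) = -60)
E(13, a)*(b(13, -2) + q(4)) = (7 - 60)*((9 - sqrt(7 + 13)) + 4) = -53*((9 - sqrt(20)) + 4) = -53*((9 - 2*sqrt(5)) + 4) = -53*(13 - 2*sqrt(5)) = -689 + 106*sqrt(5)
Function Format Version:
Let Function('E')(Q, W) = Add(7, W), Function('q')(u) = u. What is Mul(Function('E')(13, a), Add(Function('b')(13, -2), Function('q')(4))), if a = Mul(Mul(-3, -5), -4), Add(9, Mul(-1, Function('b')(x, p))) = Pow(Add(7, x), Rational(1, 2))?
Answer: Add(-689, Mul(106, Pow(5, Rational(1, 2)))) ≈ -451.98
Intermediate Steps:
Function('b')(x, p) = Add(9, Mul(-1, Pow(Add(7, x), Rational(1, 2))))
a = -60 (a = Mul(15, -4) = -60)
Mul(Function('E')(13, a), Add(Function('b')(13, -2), Function('q')(4))) = Mul(Add(7, -60), Add(Add(9, Mul(-1, Pow(Add(7, 13), Rational(1, 2)))), 4)) = Mul(-53, Add(Add(9, Mul(-1, Pow(20, Rational(1, 2)))), 4)) = Mul(-53, Add(Add(9, Mul(-1, Mul(2, Pow(5, Rational(1, 2))))), 4)) = Mul(-53, Add(Add(9, Mul(-2, Pow(5, Rational(1, 2)))), 4)) = Mul(-53, Add(13, Mul(-2, Pow(5, Rational(1, 2))))) = Add(-689, Mul(106, Pow(5, Rational(1, 2))))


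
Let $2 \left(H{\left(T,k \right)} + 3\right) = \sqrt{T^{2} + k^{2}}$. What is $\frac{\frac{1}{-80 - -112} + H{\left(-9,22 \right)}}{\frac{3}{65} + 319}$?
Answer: $- \frac{6175}{663616} + \frac{65 \sqrt{565}}{41476} \approx 0.027946$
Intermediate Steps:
$H{\left(T,k \right)} = -3 + \frac{\sqrt{T^{2} + k^{2}}}{2}$
$\frac{\frac{1}{-80 - -112} + H{\left(-9,22 \right)}}{\frac{3}{65} + 319} = \frac{\frac{1}{-80 - -112} - \left(3 - \frac{\sqrt{\left(-9\right)^{2} + 22^{2}}}{2}\right)}{\frac{3}{65} + 319} = \frac{\frac{1}{-80 + 112} - \left(3 - \frac{\sqrt{81 + 484}}{2}\right)}{3 \cdot \frac{1}{65} + 319} = \frac{\frac{1}{32} - \left(3 - \frac{\sqrt{565}}{2}\right)}{\frac{3}{65} + 319} = \frac{\frac{1}{32} - \left(3 - \frac{\sqrt{565}}{2}\right)}{\frac{20738}{65}} = \left(- \frac{95}{32} + \frac{\sqrt{565}}{2}\right) \frac{65}{20738} = - \frac{6175}{663616} + \frac{65 \sqrt{565}}{41476}$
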